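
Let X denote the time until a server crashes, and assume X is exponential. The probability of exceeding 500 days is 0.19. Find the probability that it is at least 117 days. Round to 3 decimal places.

0.678

e^(−λ·500) = 0.19 ⇒ λ = −ln(0.19)/500 = 0.00332146.
P(X > 117) = e^(−0.00332146·117) = e^(−0.38861) ≈ 0.678.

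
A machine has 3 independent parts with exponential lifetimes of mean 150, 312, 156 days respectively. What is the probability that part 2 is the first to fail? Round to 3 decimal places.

0.197

Rates: λ_i = 1/mean_i → 0.00666667, 0.00320513, 0.00641026; Σλ = 0.0162821.
P(part 2 first) = λ_2/Σλ = 0.00320513/0.0162821 ≈ 0.197.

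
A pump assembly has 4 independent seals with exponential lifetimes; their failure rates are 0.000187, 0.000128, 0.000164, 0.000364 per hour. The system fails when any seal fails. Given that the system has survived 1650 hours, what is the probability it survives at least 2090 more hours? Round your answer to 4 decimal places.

0.1717

Time to first failure ~ Exp(Σλ) with Σλ = 0.000843.
By memorylessness, P(T > 1650+2090 | T > 1650) = P(T > 2090) = e^(−0.000843·2090) ≈ 0.1717.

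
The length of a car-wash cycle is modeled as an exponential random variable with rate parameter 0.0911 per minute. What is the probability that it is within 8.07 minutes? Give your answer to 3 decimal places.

0.521

P(X ≤ 8.07) = 1 − e^(−λ·8.07) = 1 − e^(−0.73518) ≈ 0.521.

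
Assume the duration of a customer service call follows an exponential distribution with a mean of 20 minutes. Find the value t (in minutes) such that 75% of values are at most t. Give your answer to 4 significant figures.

27.73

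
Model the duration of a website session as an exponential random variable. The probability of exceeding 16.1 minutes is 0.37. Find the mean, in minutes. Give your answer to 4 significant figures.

e^(−λ·16.1) = 0.37 ⇒ λ = −ln(0.37)/16.1 = 0.0617548.
Mean = 1/λ = 16.1931 minutes.

16.19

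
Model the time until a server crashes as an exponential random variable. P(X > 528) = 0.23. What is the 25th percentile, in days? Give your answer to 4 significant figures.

103.4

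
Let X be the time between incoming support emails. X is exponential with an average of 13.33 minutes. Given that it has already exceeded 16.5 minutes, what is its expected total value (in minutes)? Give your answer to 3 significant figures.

29.8

The rate is λ = 1/13.33 = 0.0750188 per minute.
By memorylessness, E[X | X > 16.5] = 16.5 + 1/λ = 16.5 + 13.33 = 29.83 minutes.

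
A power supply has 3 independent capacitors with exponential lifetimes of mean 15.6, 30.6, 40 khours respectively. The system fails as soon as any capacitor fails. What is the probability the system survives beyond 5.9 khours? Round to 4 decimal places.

0.4875

The first failure time is exponential with rate Σλ_i = 1/15.6 + 1/30.6 + 1/40 = 0.121782 per khour.
P(min > 5.9) = e^(−0.121782·5.9) = e^(−0.71852) ≈ 0.4875.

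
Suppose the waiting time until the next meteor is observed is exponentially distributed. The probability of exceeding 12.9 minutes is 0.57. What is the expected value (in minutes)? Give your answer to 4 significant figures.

e^(−λ·12.9) = 0.57 ⇒ λ = −ln(0.57)/12.9 = 0.0435751.
Mean = 1/λ = 22.9489 minutes.

22.95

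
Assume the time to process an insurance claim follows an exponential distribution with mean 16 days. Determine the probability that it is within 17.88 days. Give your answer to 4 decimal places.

0.6729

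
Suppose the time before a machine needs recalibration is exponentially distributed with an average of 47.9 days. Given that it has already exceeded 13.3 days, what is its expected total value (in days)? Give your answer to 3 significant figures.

61.2

The rate is λ = 1/47.9 = 0.0208768 per day.
By memorylessness, E[X | X > 13.3] = 13.3 + 1/λ = 13.3 + 47.9 = 61.2 days.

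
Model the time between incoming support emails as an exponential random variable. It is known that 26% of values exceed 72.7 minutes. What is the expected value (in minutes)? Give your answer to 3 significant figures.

54.0

e^(−λ·72.7) = 0.26 ⇒ λ = −ln(0.26)/72.7 = 0.0185292.
Mean = 1/λ = 53.9688 minutes.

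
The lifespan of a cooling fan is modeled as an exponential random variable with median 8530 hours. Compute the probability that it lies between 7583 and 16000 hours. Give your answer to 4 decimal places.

0.2675

For an exponential, median = ln(2)/λ, so λ = ln 2 / 8530 = 0.0000812599 per hour.
P(7583 < X < 16000) = e^(−λ·7583) − e^(−λ·16000) = 0.54000 − 0.27249 ≈ 0.2675.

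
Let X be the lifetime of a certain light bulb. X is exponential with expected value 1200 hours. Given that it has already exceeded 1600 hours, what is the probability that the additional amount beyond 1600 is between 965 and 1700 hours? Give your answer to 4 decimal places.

The rate is λ = 1/1200 = 0.000833333 per hour.
Memoryless: the residual past 1600 is again Exp(λ).
P(965 < residual < 1700) = e^(−λ·965) − e^(−λ·1700) = 0.44746 − 0.24252 ≈ 0.2049.

0.2049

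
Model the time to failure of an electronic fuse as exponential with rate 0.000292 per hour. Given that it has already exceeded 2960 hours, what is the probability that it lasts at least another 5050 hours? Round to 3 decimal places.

By the memoryless property, P(X > 2960+5050 | X > 2960) = P(X > 5050).
P(X > 5050) = e^(−1.4746) ≈ 0.229.

0.229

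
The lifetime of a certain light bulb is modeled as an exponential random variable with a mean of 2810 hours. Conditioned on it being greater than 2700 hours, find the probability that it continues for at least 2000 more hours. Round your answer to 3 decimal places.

The rate is λ = 1/2810 = 0.000355872 per hour.
The exponential is memoryless, so the remaining time is again Exp(λ): the condition X > 2700 is irrelevant.
P(X > 2000) = e^(−0.71174) ≈ 0.491.

0.491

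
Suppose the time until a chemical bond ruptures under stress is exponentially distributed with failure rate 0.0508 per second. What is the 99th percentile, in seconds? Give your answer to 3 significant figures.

Set 1 − e^(−λt) = 0.99, so t = −ln(0.01)/λ = 4.6052/0.0508 ≈ 90.653 seconds.

90.7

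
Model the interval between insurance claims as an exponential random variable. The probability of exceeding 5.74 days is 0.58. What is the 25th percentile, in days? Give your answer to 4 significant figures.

3.031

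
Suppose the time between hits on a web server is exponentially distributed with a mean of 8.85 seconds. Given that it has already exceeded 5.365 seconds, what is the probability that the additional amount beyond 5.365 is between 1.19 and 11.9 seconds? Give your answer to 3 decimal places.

The rate is λ = 1/8.85 = 0.112994 per second.
Memoryless: the residual past 5.365 is again Exp(λ).
P(1.19 < residual < 11.9) = e^(−λ·1.19) − e^(−λ·11.9) = 0.87418 − 0.26064 ≈ 0.614.

0.614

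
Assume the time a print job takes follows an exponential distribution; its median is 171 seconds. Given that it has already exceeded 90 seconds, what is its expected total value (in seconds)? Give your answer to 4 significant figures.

336.7

For an exponential, median = ln(2)/λ, so λ = ln 2 / 171 = 0.00405349 per second.
By memorylessness, E[X | X > 90] = 90 + 1/λ = 90 + 246.701 = 336.701 seconds.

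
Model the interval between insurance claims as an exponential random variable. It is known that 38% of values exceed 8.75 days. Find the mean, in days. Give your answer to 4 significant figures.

9.043

e^(−λ·8.75) = 0.38 ⇒ λ = −ln(0.38)/8.75 = 0.110581.
Mean = 1/λ = 9.04314 days.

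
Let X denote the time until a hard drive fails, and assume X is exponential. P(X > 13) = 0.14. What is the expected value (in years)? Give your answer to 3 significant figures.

6.61

e^(−λ·13) = 0.14 ⇒ λ = −ln(0.14)/13 = 0.151239.
Mean = 1/λ = 6.61203 years.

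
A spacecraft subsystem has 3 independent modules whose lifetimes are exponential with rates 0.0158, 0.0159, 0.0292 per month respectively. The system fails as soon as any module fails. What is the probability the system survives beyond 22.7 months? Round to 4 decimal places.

0.2510

The time to first failure is exponential with rate Σλ = 0.0158 + 0.0159 + 0.0292 = 0.0609.
P(min > 22.7) = e^(−0.0609·22.7) = e^(−1.3824) ≈ 0.2510.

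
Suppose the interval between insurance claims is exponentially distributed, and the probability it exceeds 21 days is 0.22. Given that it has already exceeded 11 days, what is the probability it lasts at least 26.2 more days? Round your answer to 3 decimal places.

From e^(−λ·21) = 0.22, λ = −ln(0.22)/21 = 0.0721013.
Memoryless: P(X > 11+26.2 | X > 11) = P(X > 26.2) = e^(−0.0721013·26.2) ≈ 0.151.

0.151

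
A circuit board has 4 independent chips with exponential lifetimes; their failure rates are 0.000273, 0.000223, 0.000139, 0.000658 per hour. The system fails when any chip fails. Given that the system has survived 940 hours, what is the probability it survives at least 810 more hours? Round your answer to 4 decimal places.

0.3509

Time to first failure ~ Exp(Σλ) with Σλ = 0.001293.
By memorylessness, P(T > 940+810 | T > 940) = P(T > 810) = e^(−0.001293·810) ≈ 0.3509.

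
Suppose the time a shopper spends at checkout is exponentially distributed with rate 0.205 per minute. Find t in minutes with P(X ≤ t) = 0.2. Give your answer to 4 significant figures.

1.089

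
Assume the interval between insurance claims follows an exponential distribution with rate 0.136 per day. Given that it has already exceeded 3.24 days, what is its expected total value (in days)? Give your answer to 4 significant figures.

10.59

By memorylessness, E[X | X > 3.24] = 3.24 + 1/λ = 3.24 + 7.35294 = 10.5929 days.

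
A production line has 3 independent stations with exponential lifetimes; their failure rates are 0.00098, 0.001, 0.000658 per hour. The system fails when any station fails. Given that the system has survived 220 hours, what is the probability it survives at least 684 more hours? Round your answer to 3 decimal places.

Time to first failure ~ Exp(Σλ) with Σλ = 0.002638.
By memorylessness, P(T > 220+684 | T > 220) = P(T > 684) = e^(−0.002638·684) ≈ 0.165.

0.165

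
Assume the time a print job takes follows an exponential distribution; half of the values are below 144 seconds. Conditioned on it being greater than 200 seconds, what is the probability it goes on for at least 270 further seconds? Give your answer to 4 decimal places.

0.2726

For an exponential, median = ln(2)/λ, so λ = ln 2 / 144 = 0.00481352 per second.
By the memoryless property, P(X > 200+270 | X > 200) = P(X > 270).
P(X > 270) = e^(−1.2997) ≈ 0.2726.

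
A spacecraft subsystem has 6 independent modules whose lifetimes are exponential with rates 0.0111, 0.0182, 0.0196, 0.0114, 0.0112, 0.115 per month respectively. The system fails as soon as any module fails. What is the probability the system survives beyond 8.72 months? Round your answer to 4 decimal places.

0.1967

The time to first failure is exponential with rate Σλ = 0.0111 + 0.0182 + 0.0196 + 0.0114 + 0.0112 + 0.115 = 0.1865.
P(min > 8.72) = e^(−0.1865·8.72) = e^(−1.6263) ≈ 0.1967.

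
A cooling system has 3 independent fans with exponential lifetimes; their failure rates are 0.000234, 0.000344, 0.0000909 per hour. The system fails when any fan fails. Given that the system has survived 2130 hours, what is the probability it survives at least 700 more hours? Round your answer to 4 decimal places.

0.6261

Time to first failure ~ Exp(Σλ) with Σλ = 0.0006689.
By memorylessness, P(T > 2130+700 | T > 2130) = P(T > 700) = e^(−0.0006689·700) ≈ 0.6261.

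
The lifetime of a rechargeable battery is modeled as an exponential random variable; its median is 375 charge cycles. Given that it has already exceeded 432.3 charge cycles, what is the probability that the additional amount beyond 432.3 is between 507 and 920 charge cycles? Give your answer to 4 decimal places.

0.2092

For an exponential, median = ln(2)/λ, so λ = ln 2 / 375 = 0.00184839 per charge cycle.
Memoryless: the residual past 432.3 is again Exp(λ).
P(507 < residual < 920) = e^(−λ·507) − e^(−λ·920) = 0.39175 − 0.18259 ≈ 0.2092.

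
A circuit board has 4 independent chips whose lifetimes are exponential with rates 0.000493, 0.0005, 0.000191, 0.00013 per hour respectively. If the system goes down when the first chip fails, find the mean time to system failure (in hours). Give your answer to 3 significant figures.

761

The time to first failure is exponential with rate Σλ = 0.000493 + 0.0005 + 0.000191 + 0.00013 = 0.001314.
E[min] = 1/Σλ = 1/0.001314 = 761.035 hours.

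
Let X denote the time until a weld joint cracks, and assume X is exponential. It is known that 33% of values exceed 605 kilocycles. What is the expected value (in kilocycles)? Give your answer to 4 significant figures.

e^(−λ·605) = 0.33 ⇒ λ = −ln(0.33)/605 = 0.0018325.
Mean = 1/λ = 545.703 kilocycles.

545.7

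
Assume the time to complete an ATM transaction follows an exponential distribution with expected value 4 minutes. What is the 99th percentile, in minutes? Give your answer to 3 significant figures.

18.4

The rate is λ = 1/4 = 0.25 per minute.
Set 1 − e^(−λt) = 0.99, so t = −ln(0.01)/λ = 4.6052/0.25 ≈ 18.4207 minutes.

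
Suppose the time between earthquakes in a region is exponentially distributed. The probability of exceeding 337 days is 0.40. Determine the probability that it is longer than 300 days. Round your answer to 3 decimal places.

0.442

e^(−λ·337) = 0.40 ⇒ λ = −ln(0.40)/337 = 0.00271896.
P(X > 300) = e^(−0.00271896·300) = e^(−0.81569) ≈ 0.442.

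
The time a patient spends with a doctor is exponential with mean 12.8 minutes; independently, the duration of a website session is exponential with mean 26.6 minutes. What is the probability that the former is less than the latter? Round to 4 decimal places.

λ_1 = 1/12.8 = 0.078125, λ_2 = 1/26.6 = 0.037594.
For independent exponentials, P(the former < the latter) = λ_1/(λ_1+λ_2) = 0.078125/0.115719 ≈ 0.6751.

0.6751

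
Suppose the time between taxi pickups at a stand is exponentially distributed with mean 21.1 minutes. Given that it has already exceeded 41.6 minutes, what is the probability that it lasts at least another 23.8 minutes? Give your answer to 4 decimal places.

0.3237

The rate is λ = 1/21.1 = 0.0473934 per minute.
The exponential is memoryless, so the remaining time is again Exp(λ): the condition X > 41.6 is irrelevant.
P(X > 23.8) = e^(−1.128) ≈ 0.3237.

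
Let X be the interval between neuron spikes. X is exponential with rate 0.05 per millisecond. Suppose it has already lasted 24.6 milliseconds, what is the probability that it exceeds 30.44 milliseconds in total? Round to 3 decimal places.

0.747

P(X > s+t | X > s) = e^(−λ(s+t))/e^(−λs) = e^(−λt), independent of s = 24.6.
P(X > 5.84) = e^(−0.292) ≈ 0.747.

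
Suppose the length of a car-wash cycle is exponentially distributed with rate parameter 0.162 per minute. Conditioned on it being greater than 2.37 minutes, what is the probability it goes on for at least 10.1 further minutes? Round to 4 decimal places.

By the memoryless property, P(X > 2.37+10.1 | X > 2.37) = P(X > 10.1).
P(X > 10.1) = e^(−1.6362) ≈ 0.1947.

0.1947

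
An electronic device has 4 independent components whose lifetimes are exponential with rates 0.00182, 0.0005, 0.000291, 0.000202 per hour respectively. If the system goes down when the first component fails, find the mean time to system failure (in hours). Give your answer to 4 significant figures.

The time to first failure is exponential with rate Σλ = 0.00182 + 0.0005 + 0.000291 + 0.000202 = 0.002813.
E[min] = 1/Σλ = 1/0.002813 = 355.492 hours.

355.5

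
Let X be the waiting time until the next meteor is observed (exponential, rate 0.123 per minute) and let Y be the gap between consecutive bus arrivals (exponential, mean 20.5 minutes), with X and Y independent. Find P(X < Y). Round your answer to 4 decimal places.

0.7160

λ_1 = 0.123, λ_2 = 1/20.5 = 0.0487805.
For independent exponentials, P(X < Y) = λ_1/(λ_1+λ_2) = 0.123/0.17178 ≈ 0.7160.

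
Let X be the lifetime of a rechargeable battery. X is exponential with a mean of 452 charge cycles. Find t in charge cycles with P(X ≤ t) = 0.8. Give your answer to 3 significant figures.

727

The rate is λ = 1/452 = 0.00221239 per charge cycle.
Set 1 − e^(−λt) = 0.8, so t = −ln(0.2)/λ = 1.6094/0.00221239 ≈ 727.466 charge cycles.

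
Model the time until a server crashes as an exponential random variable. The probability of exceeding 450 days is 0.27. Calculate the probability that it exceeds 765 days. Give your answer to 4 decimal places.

0.1080

e^(−λ·450) = 0.27 ⇒ λ = −ln(0.27)/450 = 0.00290963.
P(X > 765) = e^(−0.00290963·765) = e^(−2.2259) ≈ 0.1080.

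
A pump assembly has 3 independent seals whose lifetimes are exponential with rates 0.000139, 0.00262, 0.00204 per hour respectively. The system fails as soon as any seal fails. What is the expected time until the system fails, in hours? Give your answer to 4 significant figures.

208.4

The time to first failure is exponential with rate Σλ = 0.000139 + 0.00262 + 0.00204 = 0.004799.
E[min] = 1/Σλ = 1/0.004799 = 208.377 hours.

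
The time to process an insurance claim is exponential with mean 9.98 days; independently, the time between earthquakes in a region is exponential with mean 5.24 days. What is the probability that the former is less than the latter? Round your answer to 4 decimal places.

0.3443

λ_1 = 1/9.98 = 0.1002, λ_2 = 1/5.24 = 0.19084.
For independent exponentials, P(the former < the latter) = λ_1/(λ_1+λ_2) = 0.1002/0.29104 ≈ 0.3443.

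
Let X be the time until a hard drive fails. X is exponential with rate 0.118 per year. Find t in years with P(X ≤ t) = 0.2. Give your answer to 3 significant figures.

1.89

Set 1 − e^(−λt) = 0.2, so t = −ln(0.8)/λ = 0.22314/0.118 ≈ 1.89105 years.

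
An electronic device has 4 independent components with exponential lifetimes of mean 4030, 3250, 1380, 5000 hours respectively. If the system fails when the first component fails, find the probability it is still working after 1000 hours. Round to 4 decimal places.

The first failure time is exponential with rate Σλ_i = 1/4030 + 1/3250 + 1/1380 + 1/5000 = 0.00148047 per hour.
P(min > 1000) = e^(−0.00148047·1000) = e^(−1.4805) ≈ 0.2275.

0.2275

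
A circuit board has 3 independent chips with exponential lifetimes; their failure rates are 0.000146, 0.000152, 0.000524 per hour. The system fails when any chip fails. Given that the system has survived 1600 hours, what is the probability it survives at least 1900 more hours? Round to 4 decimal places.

Time to first failure ~ Exp(Σλ) with Σλ = 0.000822.
By memorylessness, P(T > 1600+1900 | T > 1600) = P(T > 1900) = e^(−0.000822·1900) ≈ 0.2098.

0.2098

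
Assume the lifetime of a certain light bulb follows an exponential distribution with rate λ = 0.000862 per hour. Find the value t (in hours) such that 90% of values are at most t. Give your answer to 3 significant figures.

Set 1 − e^(−λt) = 0.9, so t = −ln(0.1)/λ = 2.3026/0.000862 ≈ 2671.21 hours.

2670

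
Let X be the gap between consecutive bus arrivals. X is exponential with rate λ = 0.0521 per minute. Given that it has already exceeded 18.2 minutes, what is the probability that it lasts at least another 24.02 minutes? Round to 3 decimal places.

0.286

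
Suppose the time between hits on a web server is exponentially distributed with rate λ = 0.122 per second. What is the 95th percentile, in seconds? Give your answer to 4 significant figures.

Set 1 − e^(−λt) = 0.95, so t = −ln(0.05)/λ = 2.9957/0.122 ≈ 24.5552 seconds.

24.56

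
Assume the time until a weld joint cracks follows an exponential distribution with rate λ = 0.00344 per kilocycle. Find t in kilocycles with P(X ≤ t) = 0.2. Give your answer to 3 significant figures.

Set 1 − e^(−λt) = 0.2, so t = −ln(0.8)/λ = 0.22314/0.00344 ≈ 64.8673 kilocycles.

64.9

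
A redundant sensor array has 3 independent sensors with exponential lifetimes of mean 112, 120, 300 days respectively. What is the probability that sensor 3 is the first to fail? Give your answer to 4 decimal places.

Rates: λ_i = 1/mean_i → 0.00892857, 0.00833333, 0.00333333; Σλ = 0.0205952.
P(sensor 3 first) = λ_3/Σλ = 0.00333333/0.0205952 ≈ 0.1618.

0.1618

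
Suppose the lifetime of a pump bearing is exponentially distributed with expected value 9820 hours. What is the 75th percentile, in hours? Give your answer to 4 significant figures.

The rate is λ = 1/9820 = 0.000101833 per hour.
Set 1 − e^(−λt) = 0.75, so t = −ln(0.25)/λ = 1.3863/0.000101833 ≈ 13613.4 hours.

13610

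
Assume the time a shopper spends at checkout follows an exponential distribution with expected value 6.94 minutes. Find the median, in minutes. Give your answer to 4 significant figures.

4.810

The rate is λ = 1/6.94 = 0.144092 per minute.
Set 1 − e^(−λt) = 0.5, so t = −ln(0.5)/λ = 0.69315/0.144092 ≈ 4.81044 minutes.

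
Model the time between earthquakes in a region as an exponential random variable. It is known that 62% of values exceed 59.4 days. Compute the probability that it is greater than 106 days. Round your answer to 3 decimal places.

e^(−λ·59.4) = 0.62 ⇒ λ = −ln(0.62)/59.4 = 0.00804774.
P(X > 106) = e^(−0.00804774·106) = e^(−0.85306) ≈ 0.426.

0.426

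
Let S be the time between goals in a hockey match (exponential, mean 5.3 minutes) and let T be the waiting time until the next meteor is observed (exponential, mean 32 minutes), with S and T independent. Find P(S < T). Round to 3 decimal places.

0.858

λ_1 = 1/5.3 = 0.188679, λ_2 = 1/32 = 0.03125.
For independent exponentials, P(S < T) = λ_1/(λ_1+λ_2) = 0.188679/0.219929 ≈ 0.858.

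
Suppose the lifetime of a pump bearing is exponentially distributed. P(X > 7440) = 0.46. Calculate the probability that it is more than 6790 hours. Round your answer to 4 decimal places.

0.4923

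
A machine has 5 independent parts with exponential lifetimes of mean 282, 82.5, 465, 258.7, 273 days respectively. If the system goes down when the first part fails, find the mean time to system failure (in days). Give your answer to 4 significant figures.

39.45

The first failure time is exponential with rate Σλ_i = 1/282 + 1/82.5 + 1/465 + 1/258.7 + 1/273 = 0.0253463 per day.
E[min] = 1/Σλ = 1/0.0253463 = 39.4534 days.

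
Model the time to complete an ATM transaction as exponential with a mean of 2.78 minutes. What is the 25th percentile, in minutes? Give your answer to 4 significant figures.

0.7998

The rate is λ = 1/2.78 = 0.359712 per minute.
Set 1 − e^(−λt) = 0.25, so t = −ln(0.75)/λ = 0.28768/0.359712 ≈ 0.799756 minutes.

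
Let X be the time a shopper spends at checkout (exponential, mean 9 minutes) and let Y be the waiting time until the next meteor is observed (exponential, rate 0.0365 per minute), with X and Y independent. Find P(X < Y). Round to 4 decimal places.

λ_1 = 1/9 = 0.111111, λ_2 = 0.0365.
For independent exponentials, P(X < Y) = λ_1/(λ_1+λ_2) = 0.111111/0.147611 ≈ 0.7527.

0.7527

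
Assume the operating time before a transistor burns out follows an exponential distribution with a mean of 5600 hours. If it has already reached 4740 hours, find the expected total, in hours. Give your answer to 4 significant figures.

10340

The rate is λ = 1/5600 = 0.000178571 per hour.
By memorylessness, E[X | X > 4740] = 4740 + 1/λ = 4740 + 5600 = 10340 hours.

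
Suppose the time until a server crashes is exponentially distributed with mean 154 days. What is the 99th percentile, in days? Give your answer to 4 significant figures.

709.2

The rate is λ = 1/154 = 0.00649351 per day.
Set 1 − e^(−λt) = 0.99, so t = −ln(0.01)/λ = 4.6052/0.00649351 ≈ 709.196 days.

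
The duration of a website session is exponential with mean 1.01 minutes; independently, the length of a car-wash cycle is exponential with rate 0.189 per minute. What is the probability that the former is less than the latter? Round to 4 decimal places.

0.8397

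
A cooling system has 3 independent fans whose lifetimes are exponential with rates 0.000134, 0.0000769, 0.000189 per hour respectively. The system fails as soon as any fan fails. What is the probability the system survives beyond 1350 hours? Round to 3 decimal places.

0.583

The time to first failure is exponential with rate Σλ = 0.000134 + 0.0000769 + 0.000189 = 0.0003999.
P(min > 1350) = e^(−0.0003999·1350) = e^(−0.53987) ≈ 0.583.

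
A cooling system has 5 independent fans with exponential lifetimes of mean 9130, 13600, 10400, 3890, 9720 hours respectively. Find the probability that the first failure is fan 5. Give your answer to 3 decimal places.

Rates: λ_i = 1/mean_i → 0.000109529, 0.0000735294, 0.0000961538, 0.000257069, 0.000102881; Σλ = 0.000639162.
P(fan 5 first) = λ_5/Σλ = 0.000102881/0.000639162 ≈ 0.161.

0.161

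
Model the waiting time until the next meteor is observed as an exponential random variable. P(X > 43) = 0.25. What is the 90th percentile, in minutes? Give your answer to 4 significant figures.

71.42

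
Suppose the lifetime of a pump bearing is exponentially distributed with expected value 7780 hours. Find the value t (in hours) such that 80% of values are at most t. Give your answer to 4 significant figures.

The rate is λ = 1/7780 = 0.000128535 per hour.
Set 1 − e^(−λt) = 0.8, so t = −ln(0.2)/λ = 1.6094/0.000128535 ≈ 12521.4 hours.

12520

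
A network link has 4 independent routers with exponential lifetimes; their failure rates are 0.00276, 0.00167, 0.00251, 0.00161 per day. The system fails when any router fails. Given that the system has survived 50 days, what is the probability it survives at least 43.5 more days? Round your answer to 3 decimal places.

Time to first failure ~ Exp(Σλ) with Σλ = 0.00855.
By memorylessness, P(T > 50+43.5 | T > 50) = P(T > 43.5) = e^(−0.00855·43.5) ≈ 0.689.

0.689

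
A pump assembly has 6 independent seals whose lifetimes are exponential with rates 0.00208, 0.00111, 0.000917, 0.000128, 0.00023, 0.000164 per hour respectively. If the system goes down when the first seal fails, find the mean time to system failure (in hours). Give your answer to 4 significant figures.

The time to first failure is exponential with rate Σλ = 0.00208 + 0.00111 + 0.000917 + 0.000128 + 0.00023 + 0.000164 = 0.004629.
E[min] = 1/Σλ = 1/0.004629 = 216.029 hours.

216.0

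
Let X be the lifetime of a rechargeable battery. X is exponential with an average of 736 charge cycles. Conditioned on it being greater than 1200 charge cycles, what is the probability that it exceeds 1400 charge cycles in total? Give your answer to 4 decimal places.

0.7621

The rate is λ = 1/736 = 0.0013587 per charge cycle.
The exponential is memoryless, so the remaining time is again Exp(λ): the condition X > 1200 is irrelevant.
P(X > 200) = e^(−0.27174) ≈ 0.7621.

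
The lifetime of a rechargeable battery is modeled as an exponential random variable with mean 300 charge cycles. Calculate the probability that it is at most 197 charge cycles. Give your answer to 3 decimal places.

0.481

The rate is λ = 1/300 = 0.00333333 per charge cycle.
P(X ≤ 197) = 1 − e^(−λ·197) = 1 − e^(−0.65667) ≈ 0.481.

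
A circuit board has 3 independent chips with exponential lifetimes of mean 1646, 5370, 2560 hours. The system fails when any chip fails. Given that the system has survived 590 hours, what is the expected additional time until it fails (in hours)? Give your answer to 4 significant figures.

844.3

First-failure rate Σλ = 1/1646 + 1/5370 + 1/2560 = 0.00118438.
By memorylessness the expected residual is 1/Σλ = 844.325 hours, regardless of the 590 already elapsed.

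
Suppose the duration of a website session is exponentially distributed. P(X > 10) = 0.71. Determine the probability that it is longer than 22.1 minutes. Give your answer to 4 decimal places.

0.4691

e^(−λ·10) = 0.71 ⇒ λ = −ln(0.71)/10 = 0.034249.
P(X > 22.1) = e^(−0.034249·22.1) = e^(−0.7569) ≈ 0.4691.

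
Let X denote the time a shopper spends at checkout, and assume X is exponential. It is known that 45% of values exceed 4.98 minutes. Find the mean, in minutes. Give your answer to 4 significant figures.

6.237

e^(−λ·4.98) = 0.45 ⇒ λ = −ln(0.45)/4.98 = 0.160343.
Mean = 1/λ = 6.23663 minutes.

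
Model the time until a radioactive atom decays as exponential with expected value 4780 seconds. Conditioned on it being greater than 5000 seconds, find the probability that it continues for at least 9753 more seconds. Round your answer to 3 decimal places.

0.130

The rate is λ = 1/4780 = 0.000209205 per second.
P(X > s+t | X > s) = e^(−λ(s+t))/e^(−λs) = e^(−λt), independent of s = 5000.
P(X > 9753) = e^(−2.0404) ≈ 0.130.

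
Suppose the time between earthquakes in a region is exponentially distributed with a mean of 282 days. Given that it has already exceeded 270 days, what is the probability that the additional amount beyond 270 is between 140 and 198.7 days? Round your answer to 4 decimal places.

0.1144

The rate is λ = 1/282 = 0.0035461 per day.
Memoryless: the residual past 270 is again Exp(λ).
P(140 < residual < 198.7) = e^(−λ·140) − e^(−λ·198.7) = 0.60869 − 0.49430 ≈ 0.1144.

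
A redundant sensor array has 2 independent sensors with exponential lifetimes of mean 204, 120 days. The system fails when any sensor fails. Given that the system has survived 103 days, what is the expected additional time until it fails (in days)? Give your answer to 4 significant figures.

75.56

First-failure rate Σλ = 1/204 + 1/120 = 0.0132353.
By memorylessness the expected residual is 1/Σλ = 75.5556 days, regardless of the 103 already elapsed.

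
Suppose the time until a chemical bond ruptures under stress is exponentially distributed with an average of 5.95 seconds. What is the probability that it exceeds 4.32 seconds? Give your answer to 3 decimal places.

0.484

The rate is λ = 1/5.95 = 0.168067 per second.
P(X > 4.32) = e^(−λ·4.32) = e^(−0.72605) ≈ 0.484.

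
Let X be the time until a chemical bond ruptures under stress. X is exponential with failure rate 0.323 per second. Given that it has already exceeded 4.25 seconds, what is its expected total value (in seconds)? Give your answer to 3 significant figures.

By memorylessness, E[X | X > 4.25] = 4.25 + 1/λ = 4.25 + 3.09598 = 7.34598 seconds.

7.35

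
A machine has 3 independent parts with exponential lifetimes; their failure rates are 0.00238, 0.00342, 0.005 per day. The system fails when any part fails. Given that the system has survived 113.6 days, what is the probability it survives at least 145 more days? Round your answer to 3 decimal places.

0.209

Time to first failure ~ Exp(Σλ) with Σλ = 0.0108.
By memorylessness, P(T > 113.6+145 | T > 113.6) = P(T > 145) = e^(−0.0108·145) ≈ 0.209.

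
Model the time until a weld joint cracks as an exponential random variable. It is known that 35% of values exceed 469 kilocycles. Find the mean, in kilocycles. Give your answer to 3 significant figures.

e^(−λ·469) = 0.35 ⇒ λ = −ln(0.35)/469 = 0.00223843.
Mean = 1/λ = 446.742 kilocycles.

447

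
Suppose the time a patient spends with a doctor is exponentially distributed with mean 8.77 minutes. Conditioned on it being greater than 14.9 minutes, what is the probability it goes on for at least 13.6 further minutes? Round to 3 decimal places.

0.212

The rate is λ = 1/8.77 = 0.114025 per minute.
By the memoryless property, P(X > 14.9+13.6 | X > 14.9) = P(X > 13.6).
P(X > 13.6) = e^(−1.5507) ≈ 0.212.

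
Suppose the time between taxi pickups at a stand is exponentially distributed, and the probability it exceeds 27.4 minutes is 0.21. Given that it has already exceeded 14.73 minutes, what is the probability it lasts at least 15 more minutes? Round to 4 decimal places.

0.4256

From e^(−λ·27.4) = 0.21, λ = −ln(0.21)/27.4 = 0.0569579.
Memoryless: P(X > 14.73+15 | X > 14.73) = P(X > 15) = e^(−0.0569579·15) ≈ 0.4256.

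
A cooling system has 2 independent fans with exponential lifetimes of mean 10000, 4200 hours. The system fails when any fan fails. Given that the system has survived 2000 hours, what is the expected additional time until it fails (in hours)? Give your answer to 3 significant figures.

First-failure rate Σλ = 1/10000 + 1/4200 = 0.000338095.
By memorylessness the expected residual is 1/Σλ = 2957.75 hours, regardless of the 2000 already elapsed.

2960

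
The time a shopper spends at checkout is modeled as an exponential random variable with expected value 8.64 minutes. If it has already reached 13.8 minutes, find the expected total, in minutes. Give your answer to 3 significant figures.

22.4

The rate is λ = 1/8.64 = 0.115741 per minute.
By memorylessness, E[X | X > 13.8] = 13.8 + 1/λ = 13.8 + 8.64 = 22.44 minutes.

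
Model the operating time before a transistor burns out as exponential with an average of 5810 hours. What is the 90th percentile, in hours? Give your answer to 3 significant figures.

13400

The rate is λ = 1/5810 = 0.000172117 per hour.
Set 1 − e^(−λt) = 0.9, so t = −ln(0.1)/λ = 2.3026/0.000172117 ≈ 13378 hours.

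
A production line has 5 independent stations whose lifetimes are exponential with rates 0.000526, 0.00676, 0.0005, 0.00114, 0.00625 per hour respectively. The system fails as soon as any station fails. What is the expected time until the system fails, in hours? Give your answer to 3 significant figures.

The time to first failure is exponential with rate Σλ = 0.000526 + 0.00676 + 0.0005 + 0.00114 + 0.00625 = 0.015176.
E[min] = 1/Σλ = 1/0.015176 = 65.8935 hours.

65.9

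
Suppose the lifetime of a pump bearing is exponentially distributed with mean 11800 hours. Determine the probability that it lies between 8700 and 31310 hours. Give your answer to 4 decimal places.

0.4080

The rate is λ = 1/11800 = 0.0000847458 per hour.
P(8700 < X < 31310) = e^(−λ·8700) − e^(−λ·31310) = 0.47841 − 0.07041 ≈ 0.4080.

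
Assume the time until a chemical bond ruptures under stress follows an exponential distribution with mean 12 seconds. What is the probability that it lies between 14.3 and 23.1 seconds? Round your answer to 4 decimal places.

0.1578

The rate is λ = 1/12 = 0.0833333 per second.
P(14.3 < X < 23.1) = e^(−λ·14.3) − e^(−λ·23.1) = 0.30371 − 0.14588 ≈ 0.1578.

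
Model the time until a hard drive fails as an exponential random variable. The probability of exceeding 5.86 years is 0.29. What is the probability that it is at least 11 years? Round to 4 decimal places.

0.0979

e^(−λ·5.86) = 0.29 ⇒ λ = −ln(0.29)/5.86 = 0.211241.
P(X > 11) = e^(−0.211241·11) = e^(−2.3237) ≈ 0.0979.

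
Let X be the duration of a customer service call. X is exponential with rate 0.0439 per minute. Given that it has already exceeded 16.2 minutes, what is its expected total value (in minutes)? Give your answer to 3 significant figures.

By memorylessness, E[X | X > 16.2] = 16.2 + 1/λ = 16.2 + 22.779 = 38.979 minutes.

39.0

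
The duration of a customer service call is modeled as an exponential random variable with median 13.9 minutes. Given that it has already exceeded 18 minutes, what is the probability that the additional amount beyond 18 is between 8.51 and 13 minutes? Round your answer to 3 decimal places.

0.131

For an exponential, median = ln(2)/λ, so λ = ln 2 / 13.9 = 0.0498667 per minute.
Memoryless: the residual past 18 is again Exp(λ).
P(8.51 < residual < 13) = e^(−λ·8.51) − e^(−λ·13) = 0.65418 − 0.52295 ≈ 0.131.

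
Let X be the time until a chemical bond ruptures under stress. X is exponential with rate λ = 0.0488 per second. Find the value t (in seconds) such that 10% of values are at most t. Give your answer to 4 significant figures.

2.159

Set 1 − e^(−λt) = 0.1, so t = −ln(0.9)/λ = 0.10536/0.0488 ≈ 2.15903 seconds.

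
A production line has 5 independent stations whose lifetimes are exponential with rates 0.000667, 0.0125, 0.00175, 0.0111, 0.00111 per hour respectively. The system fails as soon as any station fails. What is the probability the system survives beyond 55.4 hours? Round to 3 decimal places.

The time to first failure is exponential with rate Σλ = 0.000667 + 0.0125 + 0.00175 + 0.0111 + 0.00111 = 0.027127.
P(min > 55.4) = e^(−0.027127·55.4) = e^(−1.5028) ≈ 0.222.

0.222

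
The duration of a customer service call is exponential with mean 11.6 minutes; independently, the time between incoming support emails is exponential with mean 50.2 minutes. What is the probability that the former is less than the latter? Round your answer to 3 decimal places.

0.812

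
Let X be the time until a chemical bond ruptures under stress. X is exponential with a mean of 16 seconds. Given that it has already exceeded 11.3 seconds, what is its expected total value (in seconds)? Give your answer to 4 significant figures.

The rate is λ = 1/16 = 0.0625 per second.
By memorylessness, E[X | X > 11.3] = 11.3 + 1/λ = 11.3 + 16 = 27.3 seconds.

27.30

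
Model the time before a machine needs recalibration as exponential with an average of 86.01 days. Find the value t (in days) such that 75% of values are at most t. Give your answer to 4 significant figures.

The rate is λ = 1/86.01 = 0.0116266 per day.
Set 1 − e^(−λt) = 0.75, so t = −ln(0.25)/λ = 1.3863/0.0116266 ≈ 119.235 days.

119.2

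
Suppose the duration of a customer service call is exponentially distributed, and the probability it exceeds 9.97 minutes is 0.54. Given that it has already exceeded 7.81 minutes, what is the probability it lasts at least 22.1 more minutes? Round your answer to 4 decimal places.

0.2552

From e^(−λ·9.97) = 0.54, λ = −ln(0.54)/9.97 = 0.061804.
Memoryless: P(X > 7.81+22.1 | X > 7.81) = P(X > 22.1) = e^(−0.061804·22.1) ≈ 0.2552.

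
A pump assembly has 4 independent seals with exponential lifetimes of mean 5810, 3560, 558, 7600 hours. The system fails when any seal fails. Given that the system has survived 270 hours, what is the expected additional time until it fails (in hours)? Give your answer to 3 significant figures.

421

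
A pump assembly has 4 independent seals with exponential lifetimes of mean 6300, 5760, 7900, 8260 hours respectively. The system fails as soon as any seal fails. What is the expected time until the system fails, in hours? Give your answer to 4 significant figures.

1724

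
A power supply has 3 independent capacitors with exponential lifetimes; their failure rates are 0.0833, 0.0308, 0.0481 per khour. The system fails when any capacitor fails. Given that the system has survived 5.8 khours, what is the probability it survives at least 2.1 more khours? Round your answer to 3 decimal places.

0.711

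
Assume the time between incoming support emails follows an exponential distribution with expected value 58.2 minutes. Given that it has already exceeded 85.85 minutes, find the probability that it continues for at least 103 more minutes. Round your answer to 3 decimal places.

The rate is λ = 1/58.2 = 0.0171821 per minute.
P(X > s+t | X > s) = e^(−λ(s+t))/e^(−λs) = e^(−λt), independent of s = 85.85.
P(X > 103) = e^(−1.7698) ≈ 0.170.

0.170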